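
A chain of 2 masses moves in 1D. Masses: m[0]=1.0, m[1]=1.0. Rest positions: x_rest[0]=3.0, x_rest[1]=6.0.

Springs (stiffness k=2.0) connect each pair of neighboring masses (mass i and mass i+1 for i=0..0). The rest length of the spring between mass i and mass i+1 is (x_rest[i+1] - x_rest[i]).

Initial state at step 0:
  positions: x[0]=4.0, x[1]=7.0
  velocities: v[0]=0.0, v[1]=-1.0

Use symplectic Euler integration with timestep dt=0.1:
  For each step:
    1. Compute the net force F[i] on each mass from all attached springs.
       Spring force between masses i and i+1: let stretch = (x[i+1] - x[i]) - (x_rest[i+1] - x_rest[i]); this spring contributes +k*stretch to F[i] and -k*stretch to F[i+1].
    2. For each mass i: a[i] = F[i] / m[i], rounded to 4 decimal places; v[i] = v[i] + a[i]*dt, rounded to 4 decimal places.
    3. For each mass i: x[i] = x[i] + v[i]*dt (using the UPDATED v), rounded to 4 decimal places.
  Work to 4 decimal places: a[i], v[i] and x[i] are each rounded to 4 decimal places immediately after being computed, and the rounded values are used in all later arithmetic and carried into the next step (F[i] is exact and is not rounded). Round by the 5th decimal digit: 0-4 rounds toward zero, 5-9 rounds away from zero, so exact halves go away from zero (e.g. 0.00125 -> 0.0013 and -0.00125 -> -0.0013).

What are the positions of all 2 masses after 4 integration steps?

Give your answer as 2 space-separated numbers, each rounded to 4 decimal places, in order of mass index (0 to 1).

Step 0: x=[4.0000 7.0000] v=[0.0000 -1.0000]
Step 1: x=[4.0000 6.9000] v=[0.0000 -1.0000]
Step 2: x=[3.9980 6.8020] v=[-0.0200 -0.9800]
Step 3: x=[3.9921 6.7079] v=[-0.0592 -0.9408]
Step 4: x=[3.9805 6.6195] v=[-0.1160 -0.8840]

Answer: 3.9805 6.6195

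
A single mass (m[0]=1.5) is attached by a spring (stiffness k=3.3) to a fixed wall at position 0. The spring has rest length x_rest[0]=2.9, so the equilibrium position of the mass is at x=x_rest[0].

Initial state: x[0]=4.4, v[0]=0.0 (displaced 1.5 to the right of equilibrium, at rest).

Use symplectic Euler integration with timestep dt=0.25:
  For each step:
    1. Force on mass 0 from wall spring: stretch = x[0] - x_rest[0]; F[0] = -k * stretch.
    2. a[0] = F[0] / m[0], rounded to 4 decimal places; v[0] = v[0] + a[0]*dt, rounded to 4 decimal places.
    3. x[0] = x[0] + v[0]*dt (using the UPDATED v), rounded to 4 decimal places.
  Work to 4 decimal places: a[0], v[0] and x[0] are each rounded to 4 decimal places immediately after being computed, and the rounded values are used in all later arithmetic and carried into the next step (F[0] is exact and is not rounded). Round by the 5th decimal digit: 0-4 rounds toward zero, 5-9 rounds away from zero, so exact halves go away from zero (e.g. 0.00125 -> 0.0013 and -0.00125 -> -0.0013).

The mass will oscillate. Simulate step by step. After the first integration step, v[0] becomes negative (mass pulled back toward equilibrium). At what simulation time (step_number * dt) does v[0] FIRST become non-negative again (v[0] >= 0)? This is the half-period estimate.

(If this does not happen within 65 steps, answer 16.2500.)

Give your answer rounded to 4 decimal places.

Step 0: x=[4.4000] v=[0.0000]
Step 1: x=[4.1938] v=[-0.8250]
Step 2: x=[3.8097] v=[-1.5366]
Step 3: x=[3.3005] v=[-2.0369]
Step 4: x=[2.7362] v=[-2.2572]
Step 5: x=[2.1944] v=[-2.1671]
Step 6: x=[1.7497] v=[-1.7790]
Step 7: x=[1.4631] v=[-1.1463]
Step 8: x=[1.3741] v=[-0.3560]
Step 9: x=[1.4949] v=[0.4833]
First v>=0 after going negative at step 9, time=2.2500

Answer: 2.2500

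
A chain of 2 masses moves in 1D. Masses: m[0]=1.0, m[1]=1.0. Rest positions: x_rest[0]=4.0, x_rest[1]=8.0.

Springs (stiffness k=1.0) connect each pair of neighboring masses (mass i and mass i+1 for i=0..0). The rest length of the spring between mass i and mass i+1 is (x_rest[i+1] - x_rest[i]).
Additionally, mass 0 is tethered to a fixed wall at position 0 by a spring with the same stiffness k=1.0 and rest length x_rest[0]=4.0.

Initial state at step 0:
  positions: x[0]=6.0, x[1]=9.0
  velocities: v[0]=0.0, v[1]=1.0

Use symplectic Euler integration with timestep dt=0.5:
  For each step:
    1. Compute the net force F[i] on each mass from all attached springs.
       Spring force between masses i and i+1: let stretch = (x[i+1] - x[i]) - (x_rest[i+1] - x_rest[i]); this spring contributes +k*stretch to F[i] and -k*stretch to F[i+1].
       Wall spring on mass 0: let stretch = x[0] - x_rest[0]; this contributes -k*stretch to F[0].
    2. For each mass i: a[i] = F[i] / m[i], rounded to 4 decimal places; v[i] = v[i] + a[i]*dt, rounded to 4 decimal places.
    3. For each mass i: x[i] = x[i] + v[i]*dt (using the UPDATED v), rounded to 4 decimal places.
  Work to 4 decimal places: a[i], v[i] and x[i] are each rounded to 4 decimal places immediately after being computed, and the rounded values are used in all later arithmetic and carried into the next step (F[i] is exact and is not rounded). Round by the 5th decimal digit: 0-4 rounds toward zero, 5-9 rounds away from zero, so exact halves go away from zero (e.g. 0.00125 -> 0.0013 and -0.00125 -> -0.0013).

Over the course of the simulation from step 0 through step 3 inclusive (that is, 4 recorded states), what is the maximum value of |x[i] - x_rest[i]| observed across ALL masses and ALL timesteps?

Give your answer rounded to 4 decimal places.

Answer: 2.4844

Derivation:
Step 0: x=[6.0000 9.0000] v=[0.0000 1.0000]
Step 1: x=[5.2500 9.7500] v=[-1.5000 1.5000]
Step 2: x=[4.3125 10.3750] v=[-1.8750 1.2500]
Step 3: x=[3.8125 10.4844] v=[-1.0000 0.2188]
Max displacement = 2.4844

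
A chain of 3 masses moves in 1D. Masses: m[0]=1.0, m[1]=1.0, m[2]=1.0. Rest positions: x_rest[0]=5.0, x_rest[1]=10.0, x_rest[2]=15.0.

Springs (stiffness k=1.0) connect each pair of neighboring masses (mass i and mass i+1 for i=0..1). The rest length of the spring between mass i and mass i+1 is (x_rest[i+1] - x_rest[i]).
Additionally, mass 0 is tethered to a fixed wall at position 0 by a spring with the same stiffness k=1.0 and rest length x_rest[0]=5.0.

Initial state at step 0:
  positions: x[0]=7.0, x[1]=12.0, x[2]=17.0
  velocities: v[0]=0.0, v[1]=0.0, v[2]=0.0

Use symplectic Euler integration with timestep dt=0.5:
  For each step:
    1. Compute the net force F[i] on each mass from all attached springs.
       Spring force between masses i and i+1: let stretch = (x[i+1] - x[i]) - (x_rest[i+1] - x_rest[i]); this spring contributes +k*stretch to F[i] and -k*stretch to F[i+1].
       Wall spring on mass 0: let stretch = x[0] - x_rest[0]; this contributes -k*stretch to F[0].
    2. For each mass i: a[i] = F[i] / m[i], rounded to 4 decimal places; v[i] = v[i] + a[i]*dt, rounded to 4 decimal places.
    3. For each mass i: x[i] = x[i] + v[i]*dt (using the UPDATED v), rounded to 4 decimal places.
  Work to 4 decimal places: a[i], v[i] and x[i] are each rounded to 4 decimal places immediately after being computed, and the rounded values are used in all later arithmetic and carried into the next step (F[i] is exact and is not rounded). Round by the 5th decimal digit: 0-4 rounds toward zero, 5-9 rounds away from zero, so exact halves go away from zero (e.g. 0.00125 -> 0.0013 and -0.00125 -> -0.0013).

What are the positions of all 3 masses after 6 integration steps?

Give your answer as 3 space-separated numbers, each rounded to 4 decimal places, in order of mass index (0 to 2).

Answer: 4.9586 9.7623 15.7569

Derivation:
Step 0: x=[7.0000 12.0000 17.0000] v=[0.0000 0.0000 0.0000]
Step 1: x=[6.5000 12.0000 17.0000] v=[-1.0000 0.0000 0.0000]
Step 2: x=[5.7500 11.8750 17.0000] v=[-1.5000 -0.2500 0.0000]
Step 3: x=[5.0938 11.5000 16.9688] v=[-1.3125 -0.7500 -0.0625]
Step 4: x=[4.7657 10.8907 16.8204] v=[-0.6563 -1.2187 -0.2969]
Step 5: x=[4.7774 10.2325 16.4395] v=[0.0234 -1.3164 -0.7618]
Step 6: x=[4.9586 9.7623 15.7569] v=[0.3623 -0.9405 -1.3653]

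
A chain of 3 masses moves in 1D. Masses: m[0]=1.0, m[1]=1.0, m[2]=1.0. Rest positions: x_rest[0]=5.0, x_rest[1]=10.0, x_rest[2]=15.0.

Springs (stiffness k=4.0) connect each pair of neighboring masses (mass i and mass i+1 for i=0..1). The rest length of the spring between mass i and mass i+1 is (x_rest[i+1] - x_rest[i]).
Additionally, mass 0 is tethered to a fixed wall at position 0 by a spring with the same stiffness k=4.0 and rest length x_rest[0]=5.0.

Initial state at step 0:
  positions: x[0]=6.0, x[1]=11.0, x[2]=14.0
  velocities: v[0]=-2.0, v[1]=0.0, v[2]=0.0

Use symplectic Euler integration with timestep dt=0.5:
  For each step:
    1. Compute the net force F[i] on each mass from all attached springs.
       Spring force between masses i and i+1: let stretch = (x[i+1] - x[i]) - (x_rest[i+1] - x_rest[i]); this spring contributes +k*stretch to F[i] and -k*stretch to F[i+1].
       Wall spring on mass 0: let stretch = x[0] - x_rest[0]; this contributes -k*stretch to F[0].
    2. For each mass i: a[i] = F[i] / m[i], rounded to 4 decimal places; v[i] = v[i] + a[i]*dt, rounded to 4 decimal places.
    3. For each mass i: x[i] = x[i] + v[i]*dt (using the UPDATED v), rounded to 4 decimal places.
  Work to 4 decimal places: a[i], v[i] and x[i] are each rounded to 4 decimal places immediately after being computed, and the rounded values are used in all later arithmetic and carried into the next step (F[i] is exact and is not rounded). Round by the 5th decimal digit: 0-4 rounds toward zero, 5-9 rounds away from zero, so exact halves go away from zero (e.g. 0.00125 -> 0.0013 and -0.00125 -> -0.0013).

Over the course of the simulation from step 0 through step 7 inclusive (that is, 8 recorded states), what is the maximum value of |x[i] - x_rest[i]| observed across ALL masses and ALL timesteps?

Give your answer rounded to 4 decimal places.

Answer: 2.0000

Derivation:
Step 0: x=[6.0000 11.0000 14.0000] v=[-2.0000 0.0000 0.0000]
Step 1: x=[4.0000 9.0000 16.0000] v=[-4.0000 -4.0000 4.0000]
Step 2: x=[3.0000 9.0000 16.0000] v=[-2.0000 0.0000 0.0000]
Step 3: x=[5.0000 10.0000 14.0000] v=[4.0000 2.0000 -4.0000]
Step 4: x=[7.0000 10.0000 13.0000] v=[4.0000 0.0000 -2.0000]
Step 5: x=[5.0000 10.0000 14.0000] v=[-4.0000 0.0000 2.0000]
Step 6: x=[3.0000 9.0000 16.0000] v=[-4.0000 -2.0000 4.0000]
Step 7: x=[4.0000 9.0000 16.0000] v=[2.0000 0.0000 0.0000]
Max displacement = 2.0000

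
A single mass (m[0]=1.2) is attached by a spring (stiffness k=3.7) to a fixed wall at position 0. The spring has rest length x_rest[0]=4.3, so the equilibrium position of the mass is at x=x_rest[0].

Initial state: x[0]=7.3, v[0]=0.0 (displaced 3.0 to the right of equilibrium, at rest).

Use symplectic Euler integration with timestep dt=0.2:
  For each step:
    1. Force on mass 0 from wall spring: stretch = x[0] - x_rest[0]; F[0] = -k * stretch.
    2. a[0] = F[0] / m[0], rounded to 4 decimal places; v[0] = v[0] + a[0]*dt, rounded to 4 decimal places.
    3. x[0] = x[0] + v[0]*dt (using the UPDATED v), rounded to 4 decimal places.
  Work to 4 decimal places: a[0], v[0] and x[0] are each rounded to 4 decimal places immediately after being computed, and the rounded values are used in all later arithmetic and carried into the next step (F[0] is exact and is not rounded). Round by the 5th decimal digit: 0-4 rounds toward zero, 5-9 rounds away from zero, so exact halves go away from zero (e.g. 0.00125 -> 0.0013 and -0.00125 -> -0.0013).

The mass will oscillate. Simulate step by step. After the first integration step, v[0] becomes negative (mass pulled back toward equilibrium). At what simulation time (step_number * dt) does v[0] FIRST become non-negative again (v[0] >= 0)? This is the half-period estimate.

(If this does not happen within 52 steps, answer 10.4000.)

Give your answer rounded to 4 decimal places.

Answer: 1.8000

Derivation:
Step 0: x=[7.3000] v=[0.0000]
Step 1: x=[6.9300] v=[-1.8500]
Step 2: x=[6.2356] v=[-3.4718]
Step 3: x=[5.3025] v=[-4.6654]
Step 4: x=[4.2458] v=[-5.2836]
Step 5: x=[3.1958] v=[-5.2502]
Step 6: x=[2.2819] v=[-4.5693]
Step 7: x=[1.6169] v=[-3.3248]
Step 8: x=[1.2829] v=[-1.6702]
Step 9: x=[1.3210] v=[0.1903]
First v>=0 after going negative at step 9, time=1.8000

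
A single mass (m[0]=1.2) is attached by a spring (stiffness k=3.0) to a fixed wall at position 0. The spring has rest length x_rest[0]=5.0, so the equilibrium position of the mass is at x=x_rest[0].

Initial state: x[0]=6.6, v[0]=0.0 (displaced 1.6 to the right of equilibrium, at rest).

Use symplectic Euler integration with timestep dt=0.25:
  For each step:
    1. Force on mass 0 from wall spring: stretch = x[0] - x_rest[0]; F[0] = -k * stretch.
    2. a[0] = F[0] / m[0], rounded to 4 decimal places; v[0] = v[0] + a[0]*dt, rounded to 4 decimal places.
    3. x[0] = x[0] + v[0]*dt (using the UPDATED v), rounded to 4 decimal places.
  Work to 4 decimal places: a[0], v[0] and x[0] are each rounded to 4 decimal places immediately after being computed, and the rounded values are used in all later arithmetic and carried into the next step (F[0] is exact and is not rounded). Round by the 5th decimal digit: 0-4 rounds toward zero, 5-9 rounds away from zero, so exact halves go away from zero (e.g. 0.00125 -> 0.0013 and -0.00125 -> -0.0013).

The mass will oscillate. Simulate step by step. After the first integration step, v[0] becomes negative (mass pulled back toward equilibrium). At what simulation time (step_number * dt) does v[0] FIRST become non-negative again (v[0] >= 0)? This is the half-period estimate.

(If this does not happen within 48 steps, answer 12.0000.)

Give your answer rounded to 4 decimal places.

Answer: 2.0000

Derivation:
Step 0: x=[6.6000] v=[0.0000]
Step 1: x=[6.3500] v=[-1.0000]
Step 2: x=[5.8891] v=[-1.8438]
Step 3: x=[5.2892] v=[-2.3995]
Step 4: x=[4.6441] v=[-2.5803]
Step 5: x=[4.0546] v=[-2.3579]
Step 6: x=[3.6129] v=[-1.7670]
Step 7: x=[3.3879] v=[-0.9001]
Step 8: x=[3.4148] v=[0.1075]
First v>=0 after going negative at step 8, time=2.0000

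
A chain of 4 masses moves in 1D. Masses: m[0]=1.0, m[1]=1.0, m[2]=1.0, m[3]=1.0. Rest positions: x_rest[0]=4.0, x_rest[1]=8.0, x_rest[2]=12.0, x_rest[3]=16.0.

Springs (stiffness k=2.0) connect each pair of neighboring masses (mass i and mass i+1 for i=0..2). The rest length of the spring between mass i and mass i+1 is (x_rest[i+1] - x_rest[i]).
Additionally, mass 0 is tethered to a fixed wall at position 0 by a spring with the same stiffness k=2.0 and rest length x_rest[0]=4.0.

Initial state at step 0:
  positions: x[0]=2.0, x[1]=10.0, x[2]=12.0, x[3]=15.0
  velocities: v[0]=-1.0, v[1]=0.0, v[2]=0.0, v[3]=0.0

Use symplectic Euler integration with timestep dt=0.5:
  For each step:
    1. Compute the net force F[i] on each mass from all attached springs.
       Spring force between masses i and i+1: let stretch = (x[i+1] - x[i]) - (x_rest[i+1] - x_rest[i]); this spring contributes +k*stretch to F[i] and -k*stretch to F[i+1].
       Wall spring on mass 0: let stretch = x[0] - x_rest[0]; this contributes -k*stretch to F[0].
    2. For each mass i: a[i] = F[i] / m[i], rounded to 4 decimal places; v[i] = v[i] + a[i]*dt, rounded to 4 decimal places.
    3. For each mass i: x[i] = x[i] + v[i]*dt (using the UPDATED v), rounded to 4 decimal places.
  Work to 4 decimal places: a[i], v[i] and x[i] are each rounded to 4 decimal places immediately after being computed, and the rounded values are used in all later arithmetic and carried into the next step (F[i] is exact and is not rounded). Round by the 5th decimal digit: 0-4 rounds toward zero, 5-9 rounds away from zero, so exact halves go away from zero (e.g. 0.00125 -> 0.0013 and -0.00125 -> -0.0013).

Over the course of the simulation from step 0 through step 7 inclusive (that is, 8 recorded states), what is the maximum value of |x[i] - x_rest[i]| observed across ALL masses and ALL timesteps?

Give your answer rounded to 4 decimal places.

Step 0: x=[2.0000 10.0000 12.0000 15.0000] v=[-1.0000 0.0000 0.0000 0.0000]
Step 1: x=[4.5000 7.0000 12.5000 15.5000] v=[5.0000 -6.0000 1.0000 1.0000]
Step 2: x=[6.0000 5.5000 11.7500 16.5000] v=[3.0000 -3.0000 -1.5000 2.0000]
Step 3: x=[4.2500 7.3750 10.2500 17.1250] v=[-3.5000 3.7500 -3.0000 1.2500]
Step 4: x=[1.9375 9.1250 10.7500 16.3125] v=[-4.6250 3.5000 1.0000 -1.6250]
Step 5: x=[2.2500 8.0938 13.2188 14.7188] v=[0.6250 -2.0625 4.9375 -3.1875]
Step 6: x=[4.3594 6.7032 13.8751 14.3751] v=[4.2188 -2.7813 1.3125 -0.6875]
Step 7: x=[5.4610 7.7266 11.1954 15.7814] v=[2.2032 2.0468 -5.3594 2.8125]
Max displacement = 2.5000

Answer: 2.5000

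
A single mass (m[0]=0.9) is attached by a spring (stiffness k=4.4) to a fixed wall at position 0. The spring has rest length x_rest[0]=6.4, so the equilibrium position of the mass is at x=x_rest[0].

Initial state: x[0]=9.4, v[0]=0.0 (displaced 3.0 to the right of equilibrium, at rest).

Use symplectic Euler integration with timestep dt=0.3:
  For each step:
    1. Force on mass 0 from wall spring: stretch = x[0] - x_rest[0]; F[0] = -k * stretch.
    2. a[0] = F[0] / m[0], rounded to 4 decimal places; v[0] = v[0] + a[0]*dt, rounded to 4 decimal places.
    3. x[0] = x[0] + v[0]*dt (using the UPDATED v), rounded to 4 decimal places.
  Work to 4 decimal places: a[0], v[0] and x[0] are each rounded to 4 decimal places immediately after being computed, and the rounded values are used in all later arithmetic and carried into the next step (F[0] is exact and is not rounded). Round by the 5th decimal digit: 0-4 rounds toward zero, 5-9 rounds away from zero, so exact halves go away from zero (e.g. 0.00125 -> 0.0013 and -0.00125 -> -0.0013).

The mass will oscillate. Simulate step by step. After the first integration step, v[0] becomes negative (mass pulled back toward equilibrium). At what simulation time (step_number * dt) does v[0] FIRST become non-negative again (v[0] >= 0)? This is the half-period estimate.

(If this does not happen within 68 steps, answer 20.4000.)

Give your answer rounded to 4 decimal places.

Answer: 1.5000

Derivation:
Step 0: x=[9.4000] v=[0.0000]
Step 1: x=[8.0800] v=[-4.4000]
Step 2: x=[6.0208] v=[-6.8640]
Step 3: x=[4.1285] v=[-6.3078]
Step 4: x=[3.2356] v=[-2.9763]
Step 5: x=[3.7350] v=[1.6648]
First v>=0 after going negative at step 5, time=1.5000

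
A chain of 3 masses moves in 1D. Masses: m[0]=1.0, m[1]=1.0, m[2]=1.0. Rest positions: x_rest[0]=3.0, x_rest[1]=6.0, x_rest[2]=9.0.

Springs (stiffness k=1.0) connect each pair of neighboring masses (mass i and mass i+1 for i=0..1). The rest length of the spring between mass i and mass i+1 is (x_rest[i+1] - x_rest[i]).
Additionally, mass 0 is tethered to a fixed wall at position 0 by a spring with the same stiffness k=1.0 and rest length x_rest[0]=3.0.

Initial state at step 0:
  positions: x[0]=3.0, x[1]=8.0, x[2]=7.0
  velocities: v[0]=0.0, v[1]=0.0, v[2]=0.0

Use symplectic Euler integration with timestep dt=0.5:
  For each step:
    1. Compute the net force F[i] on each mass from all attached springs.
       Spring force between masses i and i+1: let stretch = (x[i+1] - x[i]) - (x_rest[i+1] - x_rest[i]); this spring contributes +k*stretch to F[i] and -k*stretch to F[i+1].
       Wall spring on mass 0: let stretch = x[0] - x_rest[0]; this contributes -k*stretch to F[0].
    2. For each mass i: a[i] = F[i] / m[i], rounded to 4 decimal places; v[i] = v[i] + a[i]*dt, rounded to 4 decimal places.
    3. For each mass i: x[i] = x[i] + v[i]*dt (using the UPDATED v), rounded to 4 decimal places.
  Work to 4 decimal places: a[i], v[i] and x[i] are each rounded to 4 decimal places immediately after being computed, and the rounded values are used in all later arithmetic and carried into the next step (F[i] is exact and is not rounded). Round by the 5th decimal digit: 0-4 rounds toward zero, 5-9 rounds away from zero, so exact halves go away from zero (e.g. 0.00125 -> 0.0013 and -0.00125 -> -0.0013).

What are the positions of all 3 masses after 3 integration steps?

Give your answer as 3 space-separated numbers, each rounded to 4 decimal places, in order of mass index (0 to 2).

Step 0: x=[3.0000 8.0000 7.0000] v=[0.0000 0.0000 0.0000]
Step 1: x=[3.5000 6.5000 8.0000] v=[1.0000 -3.0000 2.0000]
Step 2: x=[3.8750 4.6250 9.3750] v=[0.7500 -3.7500 2.7500]
Step 3: x=[3.4688 3.7500 10.3125] v=[-0.8125 -1.7500 1.8750]

Answer: 3.4688 3.7500 10.3125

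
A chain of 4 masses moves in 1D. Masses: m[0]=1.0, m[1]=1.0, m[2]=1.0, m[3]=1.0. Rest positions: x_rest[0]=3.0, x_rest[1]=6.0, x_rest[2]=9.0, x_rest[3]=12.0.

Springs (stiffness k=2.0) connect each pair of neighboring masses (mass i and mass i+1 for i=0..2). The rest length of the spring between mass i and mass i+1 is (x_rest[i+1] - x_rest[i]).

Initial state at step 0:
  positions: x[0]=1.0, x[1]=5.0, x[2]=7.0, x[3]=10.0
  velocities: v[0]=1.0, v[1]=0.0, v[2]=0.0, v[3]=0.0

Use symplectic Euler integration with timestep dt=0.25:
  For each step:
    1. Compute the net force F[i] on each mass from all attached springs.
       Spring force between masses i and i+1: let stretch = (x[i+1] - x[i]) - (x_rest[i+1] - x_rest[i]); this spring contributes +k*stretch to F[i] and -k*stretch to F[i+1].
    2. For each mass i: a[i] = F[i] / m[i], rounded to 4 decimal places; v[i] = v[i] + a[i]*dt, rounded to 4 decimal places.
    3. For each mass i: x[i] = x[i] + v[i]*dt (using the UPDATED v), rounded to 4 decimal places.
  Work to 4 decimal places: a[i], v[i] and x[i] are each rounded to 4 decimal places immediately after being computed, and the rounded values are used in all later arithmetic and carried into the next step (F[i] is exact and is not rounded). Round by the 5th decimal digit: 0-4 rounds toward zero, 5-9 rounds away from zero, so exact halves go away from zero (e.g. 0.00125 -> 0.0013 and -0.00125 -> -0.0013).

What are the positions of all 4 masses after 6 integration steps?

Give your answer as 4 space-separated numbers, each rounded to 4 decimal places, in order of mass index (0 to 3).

Step 0: x=[1.0000 5.0000 7.0000 10.0000] v=[1.0000 0.0000 0.0000 0.0000]
Step 1: x=[1.3750 4.7500 7.1250 10.0000] v=[1.5000 -1.0000 0.5000 0.0000]
Step 2: x=[1.7969 4.3750 7.3125 10.0156] v=[1.6875 -1.5000 0.7500 0.0625]
Step 3: x=[2.1661 4.0449 7.4707 10.0684] v=[1.4766 -1.3203 0.6328 0.2110]
Step 4: x=[2.3951 3.9082 7.5254 10.1715] v=[0.9160 -0.5468 0.2188 0.4122]
Step 5: x=[2.4383 4.0345 7.4587 10.3188] v=[0.1726 0.5053 -0.2668 0.5892]
Step 6: x=[2.3060 4.3893 7.3215 10.4836] v=[-0.5293 1.4193 -0.5489 0.6592]

Answer: 2.3060 4.3893 7.3215 10.4836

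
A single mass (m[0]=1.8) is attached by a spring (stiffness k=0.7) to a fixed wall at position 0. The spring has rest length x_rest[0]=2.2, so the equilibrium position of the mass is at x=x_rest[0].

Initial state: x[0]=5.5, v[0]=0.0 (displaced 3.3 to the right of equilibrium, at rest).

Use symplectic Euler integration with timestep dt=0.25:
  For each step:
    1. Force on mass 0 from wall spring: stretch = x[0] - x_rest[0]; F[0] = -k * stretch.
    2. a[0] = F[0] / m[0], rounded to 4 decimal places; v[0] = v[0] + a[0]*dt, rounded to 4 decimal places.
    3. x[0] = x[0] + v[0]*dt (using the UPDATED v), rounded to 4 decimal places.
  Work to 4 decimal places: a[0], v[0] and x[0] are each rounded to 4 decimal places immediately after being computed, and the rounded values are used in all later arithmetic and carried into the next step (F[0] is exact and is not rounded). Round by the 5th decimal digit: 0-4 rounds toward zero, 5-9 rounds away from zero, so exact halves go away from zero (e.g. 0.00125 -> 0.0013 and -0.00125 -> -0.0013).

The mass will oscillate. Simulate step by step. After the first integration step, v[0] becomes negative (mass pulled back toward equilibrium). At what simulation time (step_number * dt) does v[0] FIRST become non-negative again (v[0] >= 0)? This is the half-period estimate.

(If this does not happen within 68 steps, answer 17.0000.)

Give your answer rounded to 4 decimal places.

Step 0: x=[5.5000] v=[0.0000]
Step 1: x=[5.4198] v=[-0.3208]
Step 2: x=[5.2614] v=[-0.6338]
Step 3: x=[5.0286] v=[-0.9314]
Step 4: x=[4.7270] v=[-1.2064]
Step 5: x=[4.3640] v=[-1.4521]
Step 6: x=[3.9484] v=[-1.6625]
Step 7: x=[3.4903] v=[-1.8325]
Step 8: x=[3.0008] v=[-1.9580]
Step 9: x=[2.4918] v=[-2.0359]
Step 10: x=[1.9757] v=[-2.0643]
Step 11: x=[1.4651] v=[-2.0425]
Step 12: x=[0.9723] v=[-1.9711]
Step 13: x=[0.5094] v=[-1.8518]
Step 14: x=[0.0876] v=[-1.6874]
Step 15: x=[-0.2829] v=[-1.4820]
Step 16: x=[-0.5931] v=[-1.2406]
Step 17: x=[-0.8354] v=[-0.9691]
Step 18: x=[-1.0039] v=[-0.6740]
Step 19: x=[-1.0945] v=[-0.3625]
Step 20: x=[-1.1051] v=[-0.0422]
Step 21: x=[-1.0353] v=[0.2791]
First v>=0 after going negative at step 21, time=5.2500

Answer: 5.2500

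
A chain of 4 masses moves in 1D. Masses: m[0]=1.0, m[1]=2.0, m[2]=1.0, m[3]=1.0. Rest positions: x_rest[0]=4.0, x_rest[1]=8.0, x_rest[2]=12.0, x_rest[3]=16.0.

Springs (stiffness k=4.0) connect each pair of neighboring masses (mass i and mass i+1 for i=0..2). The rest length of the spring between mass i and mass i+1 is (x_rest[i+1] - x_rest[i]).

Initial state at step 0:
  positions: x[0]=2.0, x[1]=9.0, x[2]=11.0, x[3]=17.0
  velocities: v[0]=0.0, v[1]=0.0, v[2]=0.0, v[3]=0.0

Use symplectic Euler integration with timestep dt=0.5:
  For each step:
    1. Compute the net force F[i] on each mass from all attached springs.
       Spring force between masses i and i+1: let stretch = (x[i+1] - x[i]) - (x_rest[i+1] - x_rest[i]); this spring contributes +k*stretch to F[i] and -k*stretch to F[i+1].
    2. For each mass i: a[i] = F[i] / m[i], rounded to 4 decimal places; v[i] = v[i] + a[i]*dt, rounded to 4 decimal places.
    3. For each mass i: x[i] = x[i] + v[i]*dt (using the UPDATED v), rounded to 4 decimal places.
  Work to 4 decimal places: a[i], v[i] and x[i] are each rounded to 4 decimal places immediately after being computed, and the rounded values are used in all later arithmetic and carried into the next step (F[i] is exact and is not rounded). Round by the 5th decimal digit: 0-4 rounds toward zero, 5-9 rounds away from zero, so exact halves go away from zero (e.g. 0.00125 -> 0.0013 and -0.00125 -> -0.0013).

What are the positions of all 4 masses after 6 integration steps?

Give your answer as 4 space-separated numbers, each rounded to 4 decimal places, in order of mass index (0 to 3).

Answer: 4.7500 8.0000 9.0000 18.2500

Derivation:
Step 0: x=[2.0000 9.0000 11.0000 17.0000] v=[0.0000 0.0000 0.0000 0.0000]
Step 1: x=[5.0000 6.5000 15.0000 15.0000] v=[6.0000 -5.0000 8.0000 -4.0000]
Step 2: x=[5.5000 7.5000 10.5000 17.0000] v=[1.0000 2.0000 -9.0000 4.0000]
Step 3: x=[4.0000 9.0000 9.5000 16.5000] v=[-3.0000 3.0000 -2.0000 -1.0000]
Step 4: x=[3.5000 8.2500 15.0000 13.0000] v=[-1.0000 -1.5000 11.0000 -7.0000]
Step 5: x=[3.7500 8.5000 11.7500 15.5000] v=[0.5000 0.5000 -6.5000 5.0000]
Step 6: x=[4.7500 8.0000 9.0000 18.2500] v=[2.0000 -1.0000 -5.5000 5.5000]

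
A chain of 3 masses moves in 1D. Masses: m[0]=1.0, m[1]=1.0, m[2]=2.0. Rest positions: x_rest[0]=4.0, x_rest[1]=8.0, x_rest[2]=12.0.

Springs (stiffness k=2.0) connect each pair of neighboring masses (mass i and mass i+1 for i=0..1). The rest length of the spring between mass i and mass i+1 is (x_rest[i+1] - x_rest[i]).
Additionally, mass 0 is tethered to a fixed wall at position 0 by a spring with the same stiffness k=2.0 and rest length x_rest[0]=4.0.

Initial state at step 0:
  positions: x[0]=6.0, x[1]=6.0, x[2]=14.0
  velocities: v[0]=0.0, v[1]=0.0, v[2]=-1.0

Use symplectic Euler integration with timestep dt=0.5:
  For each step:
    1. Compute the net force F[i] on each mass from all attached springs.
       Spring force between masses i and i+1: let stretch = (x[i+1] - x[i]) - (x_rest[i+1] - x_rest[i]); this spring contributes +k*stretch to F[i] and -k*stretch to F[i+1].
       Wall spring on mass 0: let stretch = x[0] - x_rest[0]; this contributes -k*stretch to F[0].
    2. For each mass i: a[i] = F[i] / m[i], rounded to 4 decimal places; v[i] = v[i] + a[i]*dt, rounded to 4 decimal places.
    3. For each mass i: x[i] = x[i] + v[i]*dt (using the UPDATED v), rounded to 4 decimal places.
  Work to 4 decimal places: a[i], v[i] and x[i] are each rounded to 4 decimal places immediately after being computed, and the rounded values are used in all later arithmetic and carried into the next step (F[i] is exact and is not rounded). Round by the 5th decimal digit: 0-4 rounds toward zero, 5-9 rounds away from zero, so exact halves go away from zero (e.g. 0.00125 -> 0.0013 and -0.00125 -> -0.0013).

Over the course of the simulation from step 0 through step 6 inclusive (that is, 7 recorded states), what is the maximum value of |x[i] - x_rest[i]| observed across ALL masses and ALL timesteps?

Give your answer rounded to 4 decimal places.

Answer: 3.7500

Derivation:
Step 0: x=[6.0000 6.0000 14.0000] v=[0.0000 0.0000 -1.0000]
Step 1: x=[3.0000 10.0000 12.5000] v=[-6.0000 8.0000 -3.0000]
Step 2: x=[2.0000 11.7500 11.3750] v=[-2.0000 3.5000 -2.2500]
Step 3: x=[4.8750 8.4375 11.3438] v=[5.7500 -6.6250 -0.0625]
Step 4: x=[7.0938 4.7969 11.5860] v=[4.4375 -7.2812 0.4844]
Step 5: x=[4.6172 5.6993 11.1309] v=[-4.9532 1.8048 -0.9102]
Step 6: x=[0.3731 8.7765 10.3179] v=[-8.4883 6.1543 -1.6260]
Max displacement = 3.7500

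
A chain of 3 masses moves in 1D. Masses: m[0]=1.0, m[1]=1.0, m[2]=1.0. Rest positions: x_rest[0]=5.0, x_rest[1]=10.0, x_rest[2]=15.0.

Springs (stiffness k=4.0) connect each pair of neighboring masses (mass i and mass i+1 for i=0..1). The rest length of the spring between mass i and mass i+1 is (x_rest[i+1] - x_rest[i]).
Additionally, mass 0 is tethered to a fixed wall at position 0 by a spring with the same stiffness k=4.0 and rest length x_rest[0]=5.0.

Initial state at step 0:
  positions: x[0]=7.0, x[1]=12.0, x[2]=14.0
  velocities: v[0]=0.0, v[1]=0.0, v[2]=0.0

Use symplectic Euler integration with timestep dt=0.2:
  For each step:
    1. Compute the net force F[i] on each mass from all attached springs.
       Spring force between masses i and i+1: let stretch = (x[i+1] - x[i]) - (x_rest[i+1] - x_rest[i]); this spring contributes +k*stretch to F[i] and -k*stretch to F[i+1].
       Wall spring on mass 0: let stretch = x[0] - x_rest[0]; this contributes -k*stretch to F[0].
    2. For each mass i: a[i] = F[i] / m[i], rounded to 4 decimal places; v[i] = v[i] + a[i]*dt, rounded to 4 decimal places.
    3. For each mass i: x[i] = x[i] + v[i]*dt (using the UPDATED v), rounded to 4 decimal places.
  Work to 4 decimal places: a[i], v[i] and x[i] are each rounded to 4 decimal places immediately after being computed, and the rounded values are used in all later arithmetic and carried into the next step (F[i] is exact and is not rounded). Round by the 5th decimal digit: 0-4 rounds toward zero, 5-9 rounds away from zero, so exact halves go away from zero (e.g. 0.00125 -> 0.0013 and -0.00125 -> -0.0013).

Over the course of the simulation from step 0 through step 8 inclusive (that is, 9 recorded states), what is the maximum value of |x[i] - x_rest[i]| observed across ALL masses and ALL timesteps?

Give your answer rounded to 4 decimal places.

Answer: 2.1354

Derivation:
Step 0: x=[7.0000 12.0000 14.0000] v=[0.0000 0.0000 0.0000]
Step 1: x=[6.6800 11.5200 14.4800] v=[-1.6000 -2.4000 2.4000]
Step 2: x=[6.0656 10.7392 15.2864] v=[-3.0720 -3.9040 4.0320]
Step 3: x=[5.2285 9.9382 16.1652] v=[-4.1856 -4.0051 4.3942]
Step 4: x=[4.3084 9.3799 16.8477] v=[-4.6006 -2.7913 3.4126]
Step 5: x=[3.5104 9.2050 17.1354] v=[-3.9901 -0.8743 1.4384]
Step 6: x=[3.0619 9.3879 16.9542] v=[-2.2427 0.9143 -0.9059]
Step 7: x=[3.1356 9.7692 16.3624] v=[0.3686 1.9065 -2.9589]
Step 8: x=[3.7690 10.1440 15.5157] v=[3.1670 1.8742 -4.2335]
Max displacement = 2.1354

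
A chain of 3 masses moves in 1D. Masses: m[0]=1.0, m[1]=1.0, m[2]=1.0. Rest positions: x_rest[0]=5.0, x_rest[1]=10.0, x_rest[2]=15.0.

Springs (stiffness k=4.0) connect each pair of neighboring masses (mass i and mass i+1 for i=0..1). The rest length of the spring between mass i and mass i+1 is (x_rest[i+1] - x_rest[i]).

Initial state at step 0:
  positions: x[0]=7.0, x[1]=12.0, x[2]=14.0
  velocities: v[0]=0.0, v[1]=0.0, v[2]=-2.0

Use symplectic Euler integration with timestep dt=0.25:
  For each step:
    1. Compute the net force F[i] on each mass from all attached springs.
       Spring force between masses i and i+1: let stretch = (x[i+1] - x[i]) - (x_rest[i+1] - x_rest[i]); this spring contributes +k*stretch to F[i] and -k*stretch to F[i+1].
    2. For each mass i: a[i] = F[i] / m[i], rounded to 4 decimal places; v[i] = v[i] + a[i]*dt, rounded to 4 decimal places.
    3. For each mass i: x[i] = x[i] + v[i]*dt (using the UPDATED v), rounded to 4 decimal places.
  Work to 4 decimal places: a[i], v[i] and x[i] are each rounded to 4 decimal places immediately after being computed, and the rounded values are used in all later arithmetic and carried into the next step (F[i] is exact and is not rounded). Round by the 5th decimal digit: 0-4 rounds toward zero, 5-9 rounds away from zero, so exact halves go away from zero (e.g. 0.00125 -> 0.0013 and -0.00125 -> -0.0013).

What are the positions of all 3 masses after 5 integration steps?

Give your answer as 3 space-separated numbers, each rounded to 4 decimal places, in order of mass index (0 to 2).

Step 0: x=[7.0000 12.0000 14.0000] v=[0.0000 0.0000 -2.0000]
Step 1: x=[7.0000 11.2500 14.2500] v=[0.0000 -3.0000 1.0000]
Step 2: x=[6.8125 10.1875 15.0000] v=[-0.7500 -4.2500 3.0000]
Step 3: x=[6.2188 9.4844 15.7969] v=[-2.3750 -2.8125 3.1875]
Step 4: x=[5.1915 9.5430 16.2657] v=[-4.1094 0.2344 1.8750]
Step 5: x=[4.0020 10.1944 16.3038] v=[-4.7579 2.6056 0.1523]

Answer: 4.0020 10.1944 16.3038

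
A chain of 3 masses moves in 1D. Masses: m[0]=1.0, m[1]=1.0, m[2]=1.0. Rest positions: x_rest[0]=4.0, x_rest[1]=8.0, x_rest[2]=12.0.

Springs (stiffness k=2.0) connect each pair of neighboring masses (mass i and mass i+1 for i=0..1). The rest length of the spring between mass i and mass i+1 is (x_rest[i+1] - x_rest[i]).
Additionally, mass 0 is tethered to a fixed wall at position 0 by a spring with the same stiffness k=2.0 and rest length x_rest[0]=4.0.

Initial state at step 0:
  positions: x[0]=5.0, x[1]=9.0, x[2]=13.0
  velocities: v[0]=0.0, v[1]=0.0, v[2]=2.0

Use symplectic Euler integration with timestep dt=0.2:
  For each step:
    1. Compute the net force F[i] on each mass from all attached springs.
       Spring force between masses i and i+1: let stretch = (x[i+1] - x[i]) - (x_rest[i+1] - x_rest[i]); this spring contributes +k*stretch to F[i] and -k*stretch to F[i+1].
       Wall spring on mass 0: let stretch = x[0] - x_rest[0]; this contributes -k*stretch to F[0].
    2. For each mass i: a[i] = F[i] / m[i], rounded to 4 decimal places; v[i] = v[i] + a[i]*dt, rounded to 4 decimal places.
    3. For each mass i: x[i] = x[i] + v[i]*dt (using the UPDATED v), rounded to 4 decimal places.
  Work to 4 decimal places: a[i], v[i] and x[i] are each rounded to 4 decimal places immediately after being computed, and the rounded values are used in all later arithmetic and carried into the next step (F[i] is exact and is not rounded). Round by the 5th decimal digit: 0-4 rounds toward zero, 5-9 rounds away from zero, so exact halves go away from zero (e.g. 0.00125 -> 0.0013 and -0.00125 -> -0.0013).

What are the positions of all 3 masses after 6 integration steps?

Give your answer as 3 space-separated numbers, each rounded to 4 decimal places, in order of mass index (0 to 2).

Answer: 4.1348 9.4516 14.4976

Derivation:
Step 0: x=[5.0000 9.0000 13.0000] v=[0.0000 0.0000 2.0000]
Step 1: x=[4.9200 9.0000 13.4000] v=[-0.4000 0.0000 2.0000]
Step 2: x=[4.7728 9.0256 13.7680] v=[-0.7360 0.1280 1.8400]
Step 3: x=[4.5840 9.0904 14.0766] v=[-0.9440 0.3238 1.5430]
Step 4: x=[4.3890 9.1935 14.3063] v=[-0.9750 0.5157 1.1485]
Step 5: x=[4.2272 9.3213 14.4470] v=[-0.8088 0.6390 0.7034]
Step 6: x=[4.1348 9.4516 14.4976] v=[-0.4620 0.6516 0.2531]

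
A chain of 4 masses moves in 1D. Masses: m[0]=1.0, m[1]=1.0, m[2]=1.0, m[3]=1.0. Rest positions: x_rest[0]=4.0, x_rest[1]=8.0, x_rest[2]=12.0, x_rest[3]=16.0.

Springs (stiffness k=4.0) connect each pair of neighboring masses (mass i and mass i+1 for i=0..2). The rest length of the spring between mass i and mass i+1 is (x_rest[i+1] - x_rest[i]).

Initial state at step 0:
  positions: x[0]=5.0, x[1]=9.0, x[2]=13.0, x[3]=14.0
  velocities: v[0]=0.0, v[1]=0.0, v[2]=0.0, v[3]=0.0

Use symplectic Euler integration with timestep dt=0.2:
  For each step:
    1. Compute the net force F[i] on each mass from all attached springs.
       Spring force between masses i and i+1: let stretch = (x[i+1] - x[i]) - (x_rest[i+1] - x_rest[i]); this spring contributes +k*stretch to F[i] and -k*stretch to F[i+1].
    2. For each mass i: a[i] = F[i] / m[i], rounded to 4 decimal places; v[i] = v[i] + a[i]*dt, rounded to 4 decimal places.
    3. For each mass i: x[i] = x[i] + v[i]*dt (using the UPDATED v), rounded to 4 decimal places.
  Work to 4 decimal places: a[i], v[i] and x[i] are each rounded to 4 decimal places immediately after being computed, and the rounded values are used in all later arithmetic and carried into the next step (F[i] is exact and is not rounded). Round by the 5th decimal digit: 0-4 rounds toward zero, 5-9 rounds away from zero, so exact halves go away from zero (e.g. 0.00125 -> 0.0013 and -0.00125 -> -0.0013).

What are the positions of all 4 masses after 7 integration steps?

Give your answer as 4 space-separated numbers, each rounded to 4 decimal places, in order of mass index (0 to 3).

Answer: 3.8886 7.1086 12.7664 17.2362

Derivation:
Step 0: x=[5.0000 9.0000 13.0000 14.0000] v=[0.0000 0.0000 0.0000 0.0000]
Step 1: x=[5.0000 9.0000 12.5200 14.4800] v=[0.0000 0.0000 -2.4000 2.4000]
Step 2: x=[5.0000 8.9232 11.7904 15.2864] v=[0.0000 -0.3840 -3.6480 4.0320]
Step 3: x=[4.9877 8.6774 11.1614 16.1734] v=[-0.0614 -1.2288 -3.1450 4.4352]
Step 4: x=[4.9258 8.2387 10.9369 16.8985] v=[-0.3096 -2.1934 -1.1226 3.6256]
Step 5: x=[4.7539 7.7017 11.2345 17.3098] v=[-0.8593 -2.6852 1.4881 2.0563]
Step 6: x=[4.4137 7.2583 11.9389 17.3890] v=[-1.7011 -2.2172 3.5221 0.3961]
Step 7: x=[3.8886 7.1086 12.7664 17.2362] v=[-2.6254 -0.7484 4.1377 -0.7640]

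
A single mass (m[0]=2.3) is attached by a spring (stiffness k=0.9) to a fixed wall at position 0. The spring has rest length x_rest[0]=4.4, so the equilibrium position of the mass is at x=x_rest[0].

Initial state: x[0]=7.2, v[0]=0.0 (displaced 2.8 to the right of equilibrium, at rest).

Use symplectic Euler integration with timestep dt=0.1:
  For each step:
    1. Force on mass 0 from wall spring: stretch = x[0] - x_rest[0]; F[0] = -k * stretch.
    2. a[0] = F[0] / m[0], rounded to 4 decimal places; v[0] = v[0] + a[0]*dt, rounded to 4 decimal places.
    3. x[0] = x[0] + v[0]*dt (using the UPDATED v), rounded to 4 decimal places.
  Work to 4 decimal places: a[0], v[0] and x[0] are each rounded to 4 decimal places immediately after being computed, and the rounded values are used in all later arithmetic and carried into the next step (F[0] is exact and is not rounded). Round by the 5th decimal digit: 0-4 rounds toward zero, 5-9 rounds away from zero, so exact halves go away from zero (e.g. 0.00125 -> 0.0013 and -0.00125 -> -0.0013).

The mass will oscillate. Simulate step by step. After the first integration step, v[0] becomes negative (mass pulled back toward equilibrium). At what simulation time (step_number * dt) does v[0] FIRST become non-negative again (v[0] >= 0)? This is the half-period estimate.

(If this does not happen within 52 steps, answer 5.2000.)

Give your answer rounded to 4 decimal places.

Answer: 5.1000

Derivation:
Step 0: x=[7.2000] v=[0.0000]
Step 1: x=[7.1890] v=[-0.1096]
Step 2: x=[7.1671] v=[-0.2187]
Step 3: x=[7.1344] v=[-0.3270]
Step 4: x=[7.0910] v=[-0.4340]
Step 5: x=[7.0371] v=[-0.5393]
Step 6: x=[6.9729] v=[-0.6425]
Step 7: x=[6.8986] v=[-0.7432]
Step 8: x=[6.8145] v=[-0.8410]
Step 9: x=[6.7210] v=[-0.9355]
Step 10: x=[6.6184] v=[-1.0263]
Step 11: x=[6.5071] v=[-1.1131]
Step 12: x=[6.3875] v=[-1.1956]
Step 13: x=[6.2602] v=[-1.2734]
Step 14: x=[6.1256] v=[-1.3462]
Step 15: x=[5.9842] v=[-1.4137]
Step 16: x=[5.8366] v=[-1.4757]
Step 17: x=[5.6834] v=[-1.5319]
Step 18: x=[5.5252] v=[-1.5821]
Step 19: x=[5.3626] v=[-1.6261]
Step 20: x=[5.1962] v=[-1.6638]
Step 21: x=[5.0267] v=[-1.6950]
Step 22: x=[4.8548] v=[-1.7195]
Step 23: x=[4.6811] v=[-1.7373]
Step 24: x=[4.5063] v=[-1.7483]
Step 25: x=[4.3311] v=[-1.7525]
Step 26: x=[4.1561] v=[-1.7498]
Step 27: x=[3.9821] v=[-1.7403]
Step 28: x=[3.8097] v=[-1.7240]
Step 29: x=[3.6396] v=[-1.7009]
Step 30: x=[3.4725] v=[-1.6712]
Step 31: x=[3.3090] v=[-1.6349]
Step 32: x=[3.1498] v=[-1.5922]
Step 33: x=[2.9955] v=[-1.5433]
Step 34: x=[2.8467] v=[-1.4883]
Step 35: x=[2.7040] v=[-1.4275]
Step 36: x=[2.5679] v=[-1.3611]
Step 37: x=[2.4390] v=[-1.2894]
Step 38: x=[2.3177] v=[-1.2127]
Step 39: x=[2.2046] v=[-1.1312]
Step 40: x=[2.1001] v=[-1.0453]
Step 41: x=[2.0046] v=[-0.9553]
Step 42: x=[1.9184] v=[-0.8616]
Step 43: x=[1.8420] v=[-0.7645]
Step 44: x=[1.7756] v=[-0.6644]
Step 45: x=[1.7194] v=[-0.5617]
Step 46: x=[1.6737] v=[-0.4568]
Step 47: x=[1.6387] v=[-0.3501]
Step 48: x=[1.6145] v=[-0.2421]
Step 49: x=[1.6012] v=[-0.1331]
Step 50: x=[1.5988] v=[-0.0236]
Step 51: x=[1.6074] v=[0.0860]
First v>=0 after going negative at step 51, time=5.1000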